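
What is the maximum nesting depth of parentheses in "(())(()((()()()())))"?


Input: "(())(()((()()()())))"
Tracking depth:
  Position 0 '(': depth becomes 1
  Position 1 '(': depth becomes 2
  Position 2 ')': depth becomes 1
  Position 3 ')': depth becomes 0
  Position 4 '(': depth becomes 1
  Position 5 '(': depth becomes 2
  Position 6 ')': depth becomes 1
  Position 7 '(': depth becomes 2
  Position 8 '(': depth becomes 3
  Position 9 '(': depth becomes 4
  Position 10 ')': depth becomes 3
  Position 11 '(': depth becomes 4
  Position 12 ')': depth becomes 3
  Position 13 '(': depth becomes 4
  Position 14 ')': depth becomes 3
  Position 15 '(': depth becomes 4
  Position 16 ')': depth becomes 3
  Position 17 ')': depth becomes 2
  Position 18 ')': depth becomes 1
  Position 19 ')': depth becomes 0
Maximum depth reached: 4

4


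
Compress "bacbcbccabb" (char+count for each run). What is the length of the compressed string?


Input: bacbcbccabb
Runs:
  'b' x 1 => "b1"
  'a' x 1 => "a1"
  'c' x 1 => "c1"
  'b' x 1 => "b1"
  'c' x 1 => "c1"
  'b' x 1 => "b1"
  'c' x 2 => "c2"
  'a' x 1 => "a1"
  'b' x 2 => "b2"
Compressed: "b1a1c1b1c1b1c2a1b2"
Compressed length: 18

18


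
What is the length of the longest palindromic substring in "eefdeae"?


Input: "eefdeae"
Checking substrings for palindromes:
  [4:7] "eae" (len 3) => palindrome
  [0:2] "ee" (len 2) => palindrome
Longest palindromic substring: "eae" with length 3

3


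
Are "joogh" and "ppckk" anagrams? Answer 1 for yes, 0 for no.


Strings: "joogh", "ppckk"
Sorted first:  ghjoo
Sorted second: ckkpp
Differ at position 0: 'g' vs 'c' => not anagrams

0


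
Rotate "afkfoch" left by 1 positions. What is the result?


Input: "afkfoch", rotate left by 1
First 1 characters: "a"
Remaining characters: "fkfoch"
Concatenate remaining + first: "fkfoch" + "a" = "fkfocha"

fkfocha


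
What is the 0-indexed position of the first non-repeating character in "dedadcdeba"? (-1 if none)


Input: dedadcdeba
Character frequencies:
  'a': 2
  'b': 1
  'c': 1
  'd': 4
  'e': 2
Scanning left to right for freq == 1:
  Position 0 ('d'): freq=4, skip
  Position 1 ('e'): freq=2, skip
  Position 2 ('d'): freq=4, skip
  Position 3 ('a'): freq=2, skip
  Position 4 ('d'): freq=4, skip
  Position 5 ('c'): unique! => answer = 5

5


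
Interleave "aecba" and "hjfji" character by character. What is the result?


Interleaving "aecba" and "hjfji":
  Position 0: 'a' from first, 'h' from second => "ah"
  Position 1: 'e' from first, 'j' from second => "ej"
  Position 2: 'c' from first, 'f' from second => "cf"
  Position 3: 'b' from first, 'j' from second => "bj"
  Position 4: 'a' from first, 'i' from second => "ai"
Result: ahejcfbjai

ahejcfbjai


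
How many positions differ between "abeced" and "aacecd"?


Comparing "abeced" and "aacecd" position by position:
  Position 0: 'a' vs 'a' => same
  Position 1: 'b' vs 'a' => DIFFER
  Position 2: 'e' vs 'c' => DIFFER
  Position 3: 'c' vs 'e' => DIFFER
  Position 4: 'e' vs 'c' => DIFFER
  Position 5: 'd' vs 'd' => same
Positions that differ: 4

4


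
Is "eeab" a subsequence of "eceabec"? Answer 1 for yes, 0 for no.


Check if "eeab" is a subsequence of "eceabec"
Greedy scan:
  Position 0 ('e'): matches sub[0] = 'e'
  Position 1 ('c'): no match needed
  Position 2 ('e'): matches sub[1] = 'e'
  Position 3 ('a'): matches sub[2] = 'a'
  Position 4 ('b'): matches sub[3] = 'b'
  Position 5 ('e'): no match needed
  Position 6 ('c'): no match needed
All 4 characters matched => is a subsequence

1


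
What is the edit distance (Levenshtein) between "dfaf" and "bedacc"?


Computing edit distance: "dfaf" -> "bedacc"
DP table:
           b    e    d    a    c    c
      0    1    2    3    4    5    6
  d   1    1    2    2    3    4    5
  f   2    2    2    3    3    4    5
  a   3    3    3    3    3    4    5
  f   4    4    4    4    4    4    5
Edit distance = dp[4][6] = 5

5


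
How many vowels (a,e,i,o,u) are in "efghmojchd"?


Input: efghmojchd
Checking each character:
  'e' at position 0: vowel (running total: 1)
  'f' at position 1: consonant
  'g' at position 2: consonant
  'h' at position 3: consonant
  'm' at position 4: consonant
  'o' at position 5: vowel (running total: 2)
  'j' at position 6: consonant
  'c' at position 7: consonant
  'h' at position 8: consonant
  'd' at position 9: consonant
Total vowels: 2

2


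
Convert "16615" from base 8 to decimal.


Input: "16615" in base 8
Positional expansion:
  Digit '1' (value 1) x 8^4 = 4096
  Digit '6' (value 6) x 8^3 = 3072
  Digit '6' (value 6) x 8^2 = 384
  Digit '1' (value 1) x 8^1 = 8
  Digit '5' (value 5) x 8^0 = 5
Sum = 7565

7565


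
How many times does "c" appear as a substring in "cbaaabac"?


Searching for "c" in "cbaaabac"
Scanning each position:
  Position 0: "c" => MATCH
  Position 1: "b" => no
  Position 2: "a" => no
  Position 3: "a" => no
  Position 4: "a" => no
  Position 5: "b" => no
  Position 6: "a" => no
  Position 7: "c" => MATCH
Total occurrences: 2

2


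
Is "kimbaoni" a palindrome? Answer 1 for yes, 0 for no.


Input: kimbaoni
Reversed: inoabmik
  Compare pos 0 ('k') with pos 7 ('i'): MISMATCH
  Compare pos 1 ('i') with pos 6 ('n'): MISMATCH
  Compare pos 2 ('m') with pos 5 ('o'): MISMATCH
  Compare pos 3 ('b') with pos 4 ('a'): MISMATCH
Result: not a palindrome

0


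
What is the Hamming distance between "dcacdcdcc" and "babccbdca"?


Comparing "dcacdcdcc" and "babccbdca" position by position:
  Position 0: 'd' vs 'b' => differ
  Position 1: 'c' vs 'a' => differ
  Position 2: 'a' vs 'b' => differ
  Position 3: 'c' vs 'c' => same
  Position 4: 'd' vs 'c' => differ
  Position 5: 'c' vs 'b' => differ
  Position 6: 'd' vs 'd' => same
  Position 7: 'c' vs 'c' => same
  Position 8: 'c' vs 'a' => differ
Total differences (Hamming distance): 6

6


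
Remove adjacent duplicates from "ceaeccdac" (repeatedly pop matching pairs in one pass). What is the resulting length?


Input: ceaeccdac
Stack-based adjacent duplicate removal:
  Read 'c': push. Stack: c
  Read 'e': push. Stack: ce
  Read 'a': push. Stack: cea
  Read 'e': push. Stack: ceae
  Read 'c': push. Stack: ceaec
  Read 'c': matches stack top 'c' => pop. Stack: ceae
  Read 'd': push. Stack: ceaed
  Read 'a': push. Stack: ceaeda
  Read 'c': push. Stack: ceaedac
Final stack: "ceaedac" (length 7)

7


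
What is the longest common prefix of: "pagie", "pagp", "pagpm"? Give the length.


Words: pagie, pagp, pagpm
  Position 0: all 'p' => match
  Position 1: all 'a' => match
  Position 2: all 'g' => match
  Position 3: ('i', 'p', 'p') => mismatch, stop
LCP = "pag" (length 3)

3


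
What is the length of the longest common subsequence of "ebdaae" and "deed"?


LCS of "ebdaae" and "deed"
DP table:
           d    e    e    d
      0    0    0    0    0
  e   0    0    1    1    1
  b   0    0    1    1    1
  d   0    1    1    1    2
  a   0    1    1    1    2
  a   0    1    1    1    2
  e   0    1    2    2    2
LCS length = dp[6][4] = 2

2


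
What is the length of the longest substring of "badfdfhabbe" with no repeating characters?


Input: "badfdfhabbe"
Sliding window (track last position of each char):
  Position 0 ('b'): window [0,0] length 1 -- new best
  Position 1 ('a'): window [0,1] length 2 -- new best
  Position 2 ('d'): window [0,2] length 3 -- new best
  Position 3 ('f'): window [0,3] length 4 -- new best
  Position 4 ('d'): repeat (last at 2), move window start to 3
  Position 4 ('d'): window [3,4] length 2
  Position 5 ('f'): repeat (last at 3), move window start to 4
  Position 5 ('f'): window [4,5] length 2
  Position 6 ('h'): window [4,6] length 3
  Position 7 ('a'): window [4,7] length 4
  Position 8 ('b'): window [4,8] length 5 -- new best
  Position 9 ('b'): repeat (last at 8), move window start to 9
  Position 9 ('b'): window [9,9] length 1
  Position 10 ('e'): window [9,10] length 2
Longest substring with no repeats: "dfhab" with length 5

5


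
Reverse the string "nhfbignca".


Input: nhfbignca
Reading characters right to left:
  Position 8: 'a'
  Position 7: 'c'
  Position 6: 'n'
  Position 5: 'g'
  Position 4: 'i'
  Position 3: 'b'
  Position 2: 'f'
  Position 1: 'h'
  Position 0: 'n'
Reversed: acngibfhn

acngibfhn


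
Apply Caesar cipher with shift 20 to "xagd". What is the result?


Caesar cipher: shift "xagd" by 20
  'x' (pos 23) + 20 = pos 17 = 'r'
  'a' (pos 0) + 20 = pos 20 = 'u'
  'g' (pos 6) + 20 = pos 0 = 'a'
  'd' (pos 3) + 20 = pos 23 = 'x'
Result: ruax

ruax


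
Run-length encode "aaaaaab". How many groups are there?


Input: aaaaaab
Scanning for consecutive runs:
  Group 1: 'a' x 6 (positions 0-5)
  Group 2: 'b' x 1 (positions 6-6)
Total groups: 2

2


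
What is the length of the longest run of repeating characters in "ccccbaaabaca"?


Input: "ccccbaaabaca"
Scanning for longest run:
  Position 1 ('c'): continues run of 'c', length=2
  Position 2 ('c'): continues run of 'c', length=3
  Position 3 ('c'): continues run of 'c', length=4
  Position 4 ('b'): new char, reset run to 1
  Position 5 ('a'): new char, reset run to 1
  Position 6 ('a'): continues run of 'a', length=2
  Position 7 ('a'): continues run of 'a', length=3
  Position 8 ('b'): new char, reset run to 1
  Position 9 ('a'): new char, reset run to 1
  Position 10 ('c'): new char, reset run to 1
  Position 11 ('a'): new char, reset run to 1
Longest run: 'c' with length 4

4


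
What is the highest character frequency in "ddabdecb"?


Input: ddabdecb
Character counts:
  'a': 1
  'b': 2
  'c': 1
  'd': 3
  'e': 1
Maximum frequency: 3

3


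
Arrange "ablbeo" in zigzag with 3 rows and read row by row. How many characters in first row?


Zigzag "ablbeo" into 3 rows:
Placing characters:
  'a' => row 0
  'b' => row 1
  'l' => row 2
  'b' => row 1
  'e' => row 0
  'o' => row 1
Rows:
  Row 0: "ae"
  Row 1: "bbo"
  Row 2: "l"
First row length: 2

2


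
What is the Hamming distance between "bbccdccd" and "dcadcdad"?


Comparing "bbccdccd" and "dcadcdad" position by position:
  Position 0: 'b' vs 'd' => differ
  Position 1: 'b' vs 'c' => differ
  Position 2: 'c' vs 'a' => differ
  Position 3: 'c' vs 'd' => differ
  Position 4: 'd' vs 'c' => differ
  Position 5: 'c' vs 'd' => differ
  Position 6: 'c' vs 'a' => differ
  Position 7: 'd' vs 'd' => same
Total differences (Hamming distance): 7

7


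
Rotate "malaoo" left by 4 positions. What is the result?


Input: "malaoo", rotate left by 4
First 4 characters: "mala"
Remaining characters: "oo"
Concatenate remaining + first: "oo" + "mala" = "oomala"

oomala


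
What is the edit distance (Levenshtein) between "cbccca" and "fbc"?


Computing edit distance: "cbccca" -> "fbc"
DP table:
           f    b    c
      0    1    2    3
  c   1    1    2    2
  b   2    2    1    2
  c   3    3    2    1
  c   4    4    3    2
  c   5    5    4    3
  a   6    6    5    4
Edit distance = dp[6][3] = 4

4


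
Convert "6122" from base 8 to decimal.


Input: "6122" in base 8
Positional expansion:
  Digit '6' (value 6) x 8^3 = 3072
  Digit '1' (value 1) x 8^2 = 64
  Digit '2' (value 2) x 8^1 = 16
  Digit '2' (value 2) x 8^0 = 2
Sum = 3154

3154


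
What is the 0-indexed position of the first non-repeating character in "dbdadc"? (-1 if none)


Input: dbdadc
Character frequencies:
  'a': 1
  'b': 1
  'c': 1
  'd': 3
Scanning left to right for freq == 1:
  Position 0 ('d'): freq=3, skip
  Position 1 ('b'): unique! => answer = 1

1


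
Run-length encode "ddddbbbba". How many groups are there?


Input: ddddbbbba
Scanning for consecutive runs:
  Group 1: 'd' x 4 (positions 0-3)
  Group 2: 'b' x 4 (positions 4-7)
  Group 3: 'a' x 1 (positions 8-8)
Total groups: 3

3


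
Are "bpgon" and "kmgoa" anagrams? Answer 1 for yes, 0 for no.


Strings: "bpgon", "kmgoa"
Sorted first:  bgnop
Sorted second: agkmo
Differ at position 0: 'b' vs 'a' => not anagrams

0


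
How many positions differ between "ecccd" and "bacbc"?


Comparing "ecccd" and "bacbc" position by position:
  Position 0: 'e' vs 'b' => DIFFER
  Position 1: 'c' vs 'a' => DIFFER
  Position 2: 'c' vs 'c' => same
  Position 3: 'c' vs 'b' => DIFFER
  Position 4: 'd' vs 'c' => DIFFER
Positions that differ: 4

4


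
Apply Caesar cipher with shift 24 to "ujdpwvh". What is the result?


Caesar cipher: shift "ujdpwvh" by 24
  'u' (pos 20) + 24 = pos 18 = 's'
  'j' (pos 9) + 24 = pos 7 = 'h'
  'd' (pos 3) + 24 = pos 1 = 'b'
  'p' (pos 15) + 24 = pos 13 = 'n'
  'w' (pos 22) + 24 = pos 20 = 'u'
  'v' (pos 21) + 24 = pos 19 = 't'
  'h' (pos 7) + 24 = pos 5 = 'f'
Result: shbnutf

shbnutf


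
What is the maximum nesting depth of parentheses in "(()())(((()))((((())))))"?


Input: "(()())(((()))((((())))))"
Tracking depth:
  Position 0 '(': depth becomes 1
  Position 1 '(': depth becomes 2
  Position 2 ')': depth becomes 1
  Position 3 '(': depth becomes 2
  Position 4 ')': depth becomes 1
  Position 5 ')': depth becomes 0
  Position 6 '(': depth becomes 1
  Position 7 '(': depth becomes 2
  Position 8 '(': depth becomes 3
  Position 9 '(': depth becomes 4
  Position 10 ')': depth becomes 3
  Position 11 ')': depth becomes 2
  Position 12 ')': depth becomes 1
  Position 13 '(': depth becomes 2
  Position 14 '(': depth becomes 3
  Position 15 '(': depth becomes 4
  Position 16 '(': depth becomes 5
  Position 17 '(': depth becomes 6
  Position 18 ')': depth becomes 5
  Position 19 ')': depth becomes 4
  Position 20 ')': depth becomes 3
  Position 21 ')': depth becomes 2
  Position 22 ')': depth becomes 1
  Position 23 ')': depth becomes 0
Maximum depth reached: 6

6


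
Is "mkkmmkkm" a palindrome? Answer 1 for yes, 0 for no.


Input: mkkmmkkm
Reversed: mkkmmkkm
  Compare pos 0 ('m') with pos 7 ('m'): match
  Compare pos 1 ('k') with pos 6 ('k'): match
  Compare pos 2 ('k') with pos 5 ('k'): match
  Compare pos 3 ('m') with pos 4 ('m'): match
Result: palindrome

1


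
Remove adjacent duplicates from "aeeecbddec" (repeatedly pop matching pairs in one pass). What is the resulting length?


Input: aeeecbddec
Stack-based adjacent duplicate removal:
  Read 'a': push. Stack: a
  Read 'e': push. Stack: ae
  Read 'e': matches stack top 'e' => pop. Stack: a
  Read 'e': push. Stack: ae
  Read 'c': push. Stack: aec
  Read 'b': push. Stack: aecb
  Read 'd': push. Stack: aecbd
  Read 'd': matches stack top 'd' => pop. Stack: aecb
  Read 'e': push. Stack: aecbe
  Read 'c': push. Stack: aecbec
Final stack: "aecbec" (length 6)

6


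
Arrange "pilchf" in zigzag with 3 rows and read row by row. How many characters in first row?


Zigzag "pilchf" into 3 rows:
Placing characters:
  'p' => row 0
  'i' => row 1
  'l' => row 2
  'c' => row 1
  'h' => row 0
  'f' => row 1
Rows:
  Row 0: "ph"
  Row 1: "icf"
  Row 2: "l"
First row length: 2

2


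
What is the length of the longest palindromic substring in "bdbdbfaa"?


Input: "bdbdbfaa"
Checking substrings for palindromes:
  [0:5] "bdbdb" (len 5) => palindrome
  [0:3] "bdb" (len 3) => palindrome
  [1:4] "dbd" (len 3) => palindrome
  [2:5] "bdb" (len 3) => palindrome
  [6:8] "aa" (len 2) => palindrome
Longest palindromic substring: "bdbdb" with length 5

5


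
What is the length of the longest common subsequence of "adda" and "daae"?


LCS of "adda" and "daae"
DP table:
           d    a    a    e
      0    0    0    0    0
  a   0    0    1    1    1
  d   0    1    1    1    1
  d   0    1    1    1    1
  a   0    1    2    2    2
LCS length = dp[4][4] = 2

2


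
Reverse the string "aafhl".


Input: aafhl
Reading characters right to left:
  Position 4: 'l'
  Position 3: 'h'
  Position 2: 'f'
  Position 1: 'a'
  Position 0: 'a'
Reversed: lhfaa

lhfaa


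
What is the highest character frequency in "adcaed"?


Input: adcaed
Character counts:
  'a': 2
  'c': 1
  'd': 2
  'e': 1
Maximum frequency: 2

2


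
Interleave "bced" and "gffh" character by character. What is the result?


Interleaving "bced" and "gffh":
  Position 0: 'b' from first, 'g' from second => "bg"
  Position 1: 'c' from first, 'f' from second => "cf"
  Position 2: 'e' from first, 'f' from second => "ef"
  Position 3: 'd' from first, 'h' from second => "dh"
Result: bgcfefdh

bgcfefdh


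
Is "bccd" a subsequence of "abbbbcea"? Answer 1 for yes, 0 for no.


Check if "bccd" is a subsequence of "abbbbcea"
Greedy scan:
  Position 0 ('a'): no match needed
  Position 1 ('b'): matches sub[0] = 'b'
  Position 2 ('b'): no match needed
  Position 3 ('b'): no match needed
  Position 4 ('b'): no match needed
  Position 5 ('c'): matches sub[1] = 'c'
  Position 6 ('e'): no match needed
  Position 7 ('a'): no match needed
Only matched 2/4 characters => not a subsequence

0


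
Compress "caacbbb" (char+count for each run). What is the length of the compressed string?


Input: caacbbb
Runs:
  'c' x 1 => "c1"
  'a' x 2 => "a2"
  'c' x 1 => "c1"
  'b' x 3 => "b3"
Compressed: "c1a2c1b3"
Compressed length: 8

8


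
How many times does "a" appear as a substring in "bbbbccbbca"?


Searching for "a" in "bbbbccbbca"
Scanning each position:
  Position 0: "b" => no
  Position 1: "b" => no
  Position 2: "b" => no
  Position 3: "b" => no
  Position 4: "c" => no
  Position 5: "c" => no
  Position 6: "b" => no
  Position 7: "b" => no
  Position 8: "c" => no
  Position 9: "a" => MATCH
Total occurrences: 1

1


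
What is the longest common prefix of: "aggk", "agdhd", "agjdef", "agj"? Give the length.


Words: aggk, agdhd, agjdef, agj
  Position 0: all 'a' => match
  Position 1: all 'g' => match
  Position 2: ('g', 'd', 'j', 'j') => mismatch, stop
LCP = "ag" (length 2)

2


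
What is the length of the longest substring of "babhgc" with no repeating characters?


Input: "babhgc"
Sliding window (track last position of each char):
  Position 0 ('b'): window [0,0] length 1 -- new best
  Position 1 ('a'): window [0,1] length 2 -- new best
  Position 2 ('b'): repeat (last at 0), move window start to 1
  Position 2 ('b'): window [1,2] length 2
  Position 3 ('h'): window [1,3] length 3 -- new best
  Position 4 ('g'): window [1,4] length 4 -- new best
  Position 5 ('c'): window [1,5] length 5 -- new best
Longest substring with no repeats: "abhgc" with length 5

5


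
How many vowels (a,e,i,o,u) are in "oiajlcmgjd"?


Input: oiajlcmgjd
Checking each character:
  'o' at position 0: vowel (running total: 1)
  'i' at position 1: vowel (running total: 2)
  'a' at position 2: vowel (running total: 3)
  'j' at position 3: consonant
  'l' at position 4: consonant
  'c' at position 5: consonant
  'm' at position 6: consonant
  'g' at position 7: consonant
  'j' at position 8: consonant
  'd' at position 9: consonant
Total vowels: 3

3


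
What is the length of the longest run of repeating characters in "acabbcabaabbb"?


Input: "acabbcabaabbb"
Scanning for longest run:
  Position 1 ('c'): new char, reset run to 1
  Position 2 ('a'): new char, reset run to 1
  Position 3 ('b'): new char, reset run to 1
  Position 4 ('b'): continues run of 'b', length=2
  Position 5 ('c'): new char, reset run to 1
  Position 6 ('a'): new char, reset run to 1
  Position 7 ('b'): new char, reset run to 1
  Position 8 ('a'): new char, reset run to 1
  Position 9 ('a'): continues run of 'a', length=2
  Position 10 ('b'): new char, reset run to 1
  Position 11 ('b'): continues run of 'b', length=2
  Position 12 ('b'): continues run of 'b', length=3
Longest run: 'b' with length 3

3


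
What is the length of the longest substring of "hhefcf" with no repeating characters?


Input: "hhefcf"
Sliding window (track last position of each char):
  Position 0 ('h'): window [0,0] length 1 -- new best
  Position 1 ('h'): repeat (last at 0), move window start to 1
  Position 1 ('h'): window [1,1] length 1
  Position 2 ('e'): window [1,2] length 2 -- new best
  Position 3 ('f'): window [1,3] length 3 -- new best
  Position 4 ('c'): window [1,4] length 4 -- new best
  Position 5 ('f'): repeat (last at 3), move window start to 4
  Position 5 ('f'): window [4,5] length 2
Longest substring with no repeats: "hefc" with length 4

4


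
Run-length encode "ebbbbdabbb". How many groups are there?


Input: ebbbbdabbb
Scanning for consecutive runs:
  Group 1: 'e' x 1 (positions 0-0)
  Group 2: 'b' x 4 (positions 1-4)
  Group 3: 'd' x 1 (positions 5-5)
  Group 4: 'a' x 1 (positions 6-6)
  Group 5: 'b' x 3 (positions 7-9)
Total groups: 5

5


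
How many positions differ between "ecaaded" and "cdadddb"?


Comparing "ecaaded" and "cdadddb" position by position:
  Position 0: 'e' vs 'c' => DIFFER
  Position 1: 'c' vs 'd' => DIFFER
  Position 2: 'a' vs 'a' => same
  Position 3: 'a' vs 'd' => DIFFER
  Position 4: 'd' vs 'd' => same
  Position 5: 'e' vs 'd' => DIFFER
  Position 6: 'd' vs 'b' => DIFFER
Positions that differ: 5

5


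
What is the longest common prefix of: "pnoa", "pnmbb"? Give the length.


Words: pnoa, pnmbb
  Position 0: all 'p' => match
  Position 1: all 'n' => match
  Position 2: ('o', 'm') => mismatch, stop
LCP = "pn" (length 2)

2


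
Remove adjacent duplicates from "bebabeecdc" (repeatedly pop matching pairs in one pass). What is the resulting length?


Input: bebabeecdc
Stack-based adjacent duplicate removal:
  Read 'b': push. Stack: b
  Read 'e': push. Stack: be
  Read 'b': push. Stack: beb
  Read 'a': push. Stack: beba
  Read 'b': push. Stack: bebab
  Read 'e': push. Stack: bebabe
  Read 'e': matches stack top 'e' => pop. Stack: bebab
  Read 'c': push. Stack: bebabc
  Read 'd': push. Stack: bebabcd
  Read 'c': push. Stack: bebabcdc
Final stack: "bebabcdc" (length 8)

8


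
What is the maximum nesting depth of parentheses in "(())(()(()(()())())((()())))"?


Input: "(())(()(()(()())())((()())))"
Tracking depth:
  Position 0 '(': depth becomes 1
  Position 1 '(': depth becomes 2
  Position 2 ')': depth becomes 1
  Position 3 ')': depth becomes 0
  Position 4 '(': depth becomes 1
  Position 5 '(': depth becomes 2
  Position 6 ')': depth becomes 1
  Position 7 '(': depth becomes 2
  Position 8 '(': depth becomes 3
  Position 9 ')': depth becomes 2
  Position 10 '(': depth becomes 3
  Position 11 '(': depth becomes 4
  Position 12 ')': depth becomes 3
  Position 13 '(': depth becomes 4
  Position 14 ')': depth becomes 3
  Position 15 ')': depth becomes 2
  Position 16 '(': depth becomes 3
  Position 17 ')': depth becomes 2
  Position 18 ')': depth becomes 1
  Position 19 '(': depth becomes 2
  Position 20 '(': depth becomes 3
  Position 21 '(': depth becomes 4
  Position 22 ')': depth becomes 3
  Position 23 '(': depth becomes 4
  Position 24 ')': depth becomes 3
  Position 25 ')': depth becomes 2
  Position 26 ')': depth becomes 1
  Position 27 ')': depth becomes 0
Maximum depth reached: 4

4


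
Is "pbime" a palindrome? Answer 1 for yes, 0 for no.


Input: pbime
Reversed: emibp
  Compare pos 0 ('p') with pos 4 ('e'): MISMATCH
  Compare pos 1 ('b') with pos 3 ('m'): MISMATCH
Result: not a palindrome

0


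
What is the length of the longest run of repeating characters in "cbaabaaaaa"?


Input: "cbaabaaaaa"
Scanning for longest run:
  Position 1 ('b'): new char, reset run to 1
  Position 2 ('a'): new char, reset run to 1
  Position 3 ('a'): continues run of 'a', length=2
  Position 4 ('b'): new char, reset run to 1
  Position 5 ('a'): new char, reset run to 1
  Position 6 ('a'): continues run of 'a', length=2
  Position 7 ('a'): continues run of 'a', length=3
  Position 8 ('a'): continues run of 'a', length=4
  Position 9 ('a'): continues run of 'a', length=5
Longest run: 'a' with length 5

5


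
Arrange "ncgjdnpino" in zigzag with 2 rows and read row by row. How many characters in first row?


Zigzag "ncgjdnpino" into 2 rows:
Placing characters:
  'n' => row 0
  'c' => row 1
  'g' => row 0
  'j' => row 1
  'd' => row 0
  'n' => row 1
  'p' => row 0
  'i' => row 1
  'n' => row 0
  'o' => row 1
Rows:
  Row 0: "ngdpn"
  Row 1: "cjnio"
First row length: 5

5


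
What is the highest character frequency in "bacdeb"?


Input: bacdeb
Character counts:
  'a': 1
  'b': 2
  'c': 1
  'd': 1
  'e': 1
Maximum frequency: 2

2


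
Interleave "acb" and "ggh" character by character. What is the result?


Interleaving "acb" and "ggh":
  Position 0: 'a' from first, 'g' from second => "ag"
  Position 1: 'c' from first, 'g' from second => "cg"
  Position 2: 'b' from first, 'h' from second => "bh"
Result: agcgbh

agcgbh


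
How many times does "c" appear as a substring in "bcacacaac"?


Searching for "c" in "bcacacaac"
Scanning each position:
  Position 0: "b" => no
  Position 1: "c" => MATCH
  Position 2: "a" => no
  Position 3: "c" => MATCH
  Position 4: "a" => no
  Position 5: "c" => MATCH
  Position 6: "a" => no
  Position 7: "a" => no
  Position 8: "c" => MATCH
Total occurrences: 4

4


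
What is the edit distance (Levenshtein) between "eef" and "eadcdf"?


Computing edit distance: "eef" -> "eadcdf"
DP table:
           e    a    d    c    d    f
      0    1    2    3    4    5    6
  e   1    0    1    2    3    4    5
  e   2    1    1    2    3    4    5
  f   3    2    2    2    3    4    4
Edit distance = dp[3][6] = 4

4


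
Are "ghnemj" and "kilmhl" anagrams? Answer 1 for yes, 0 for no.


Strings: "ghnemj", "kilmhl"
Sorted first:  eghjmn
Sorted second: hikllm
Differ at position 0: 'e' vs 'h' => not anagrams

0


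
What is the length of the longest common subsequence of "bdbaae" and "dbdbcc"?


LCS of "bdbaae" and "dbdbcc"
DP table:
           d    b    d    b    c    c
      0    0    0    0    0    0    0
  b   0    0    1    1    1    1    1
  d   0    1    1    2    2    2    2
  b   0    1    2    2    3    3    3
  a   0    1    2    2    3    3    3
  a   0    1    2    2    3    3    3
  e   0    1    2    2    3    3    3
LCS length = dp[6][6] = 3

3


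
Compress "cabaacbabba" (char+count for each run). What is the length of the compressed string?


Input: cabaacbabba
Runs:
  'c' x 1 => "c1"
  'a' x 1 => "a1"
  'b' x 1 => "b1"
  'a' x 2 => "a2"
  'c' x 1 => "c1"
  'b' x 1 => "b1"
  'a' x 1 => "a1"
  'b' x 2 => "b2"
  'a' x 1 => "a1"
Compressed: "c1a1b1a2c1b1a1b2a1"
Compressed length: 18

18


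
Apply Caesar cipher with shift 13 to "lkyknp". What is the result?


Caesar cipher: shift "lkyknp" by 13
  'l' (pos 11) + 13 = pos 24 = 'y'
  'k' (pos 10) + 13 = pos 23 = 'x'
  'y' (pos 24) + 13 = pos 11 = 'l'
  'k' (pos 10) + 13 = pos 23 = 'x'
  'n' (pos 13) + 13 = pos 0 = 'a'
  'p' (pos 15) + 13 = pos 2 = 'c'
Result: yxlxac

yxlxac


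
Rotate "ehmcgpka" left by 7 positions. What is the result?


Input: "ehmcgpka", rotate left by 7
First 7 characters: "ehmcgpk"
Remaining characters: "a"
Concatenate remaining + first: "a" + "ehmcgpk" = "aehmcgpk"

aehmcgpk


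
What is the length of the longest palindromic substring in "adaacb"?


Input: "adaacb"
Checking substrings for palindromes:
  [0:3] "ada" (len 3) => palindrome
  [2:4] "aa" (len 2) => palindrome
Longest palindromic substring: "ada" with length 3

3


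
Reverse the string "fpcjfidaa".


Input: fpcjfidaa
Reading characters right to left:
  Position 8: 'a'
  Position 7: 'a'
  Position 6: 'd'
  Position 5: 'i'
  Position 4: 'f'
  Position 3: 'j'
  Position 2: 'c'
  Position 1: 'p'
  Position 0: 'f'
Reversed: aadifjcpf

aadifjcpf


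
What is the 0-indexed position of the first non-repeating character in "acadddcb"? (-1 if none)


Input: acadddcb
Character frequencies:
  'a': 2
  'b': 1
  'c': 2
  'd': 3
Scanning left to right for freq == 1:
  Position 0 ('a'): freq=2, skip
  Position 1 ('c'): freq=2, skip
  Position 2 ('a'): freq=2, skip
  Position 3 ('d'): freq=3, skip
  Position 4 ('d'): freq=3, skip
  Position 5 ('d'): freq=3, skip
  Position 6 ('c'): freq=2, skip
  Position 7 ('b'): unique! => answer = 7

7


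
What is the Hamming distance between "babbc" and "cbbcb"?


Comparing "babbc" and "cbbcb" position by position:
  Position 0: 'b' vs 'c' => differ
  Position 1: 'a' vs 'b' => differ
  Position 2: 'b' vs 'b' => same
  Position 3: 'b' vs 'c' => differ
  Position 4: 'c' vs 'b' => differ
Total differences (Hamming distance): 4

4


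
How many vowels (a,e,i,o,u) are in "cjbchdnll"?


Input: cjbchdnll
Checking each character:
  'c' at position 0: consonant
  'j' at position 1: consonant
  'b' at position 2: consonant
  'c' at position 3: consonant
  'h' at position 4: consonant
  'd' at position 5: consonant
  'n' at position 6: consonant
  'l' at position 7: consonant
  'l' at position 8: consonant
Total vowels: 0

0


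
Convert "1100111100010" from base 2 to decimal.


Input: "1100111100010" in base 2
Positional expansion:
  Digit '1' (value 1) x 2^12 = 4096
  Digit '1' (value 1) x 2^11 = 2048
  Digit '0' (value 0) x 2^10 = 0
  Digit '0' (value 0) x 2^9 = 0
  Digit '1' (value 1) x 2^8 = 256
  Digit '1' (value 1) x 2^7 = 128
  Digit '1' (value 1) x 2^6 = 64
  Digit '1' (value 1) x 2^5 = 32
  Digit '0' (value 0) x 2^4 = 0
  Digit '0' (value 0) x 2^3 = 0
  Digit '0' (value 0) x 2^2 = 0
  Digit '1' (value 1) x 2^1 = 2
  Digit '0' (value 0) x 2^0 = 0
Sum = 6626

6626


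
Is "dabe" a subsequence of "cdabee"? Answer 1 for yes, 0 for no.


Check if "dabe" is a subsequence of "cdabee"
Greedy scan:
  Position 0 ('c'): no match needed
  Position 1 ('d'): matches sub[0] = 'd'
  Position 2 ('a'): matches sub[1] = 'a'
  Position 3 ('b'): matches sub[2] = 'b'
  Position 4 ('e'): matches sub[3] = 'e'
  Position 5 ('e'): no match needed
All 4 characters matched => is a subsequence

1


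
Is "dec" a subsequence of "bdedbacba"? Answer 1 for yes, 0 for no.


Check if "dec" is a subsequence of "bdedbacba"
Greedy scan:
  Position 0 ('b'): no match needed
  Position 1 ('d'): matches sub[0] = 'd'
  Position 2 ('e'): matches sub[1] = 'e'
  Position 3 ('d'): no match needed
  Position 4 ('b'): no match needed
  Position 5 ('a'): no match needed
  Position 6 ('c'): matches sub[2] = 'c'
  Position 7 ('b'): no match needed
  Position 8 ('a'): no match needed
All 3 characters matched => is a subsequence

1


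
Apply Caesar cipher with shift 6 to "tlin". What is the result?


Caesar cipher: shift "tlin" by 6
  't' (pos 19) + 6 = pos 25 = 'z'
  'l' (pos 11) + 6 = pos 17 = 'r'
  'i' (pos 8) + 6 = pos 14 = 'o'
  'n' (pos 13) + 6 = pos 19 = 't'
Result: zrot

zrot


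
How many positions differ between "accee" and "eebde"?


Comparing "accee" and "eebde" position by position:
  Position 0: 'a' vs 'e' => DIFFER
  Position 1: 'c' vs 'e' => DIFFER
  Position 2: 'c' vs 'b' => DIFFER
  Position 3: 'e' vs 'd' => DIFFER
  Position 4: 'e' vs 'e' => same
Positions that differ: 4

4


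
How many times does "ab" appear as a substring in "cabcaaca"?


Searching for "ab" in "cabcaaca"
Scanning each position:
  Position 0: "ca" => no
  Position 1: "ab" => MATCH
  Position 2: "bc" => no
  Position 3: "ca" => no
  Position 4: "aa" => no
  Position 5: "ac" => no
  Position 6: "ca" => no
Total occurrences: 1

1


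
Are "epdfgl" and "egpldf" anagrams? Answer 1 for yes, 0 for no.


Strings: "epdfgl", "egpldf"
Sorted first:  defglp
Sorted second: defglp
Sorted forms match => anagrams

1


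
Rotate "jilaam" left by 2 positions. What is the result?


Input: "jilaam", rotate left by 2
First 2 characters: "ji"
Remaining characters: "laam"
Concatenate remaining + first: "laam" + "ji" = "laamji"

laamji


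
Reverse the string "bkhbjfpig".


Input: bkhbjfpig
Reading characters right to left:
  Position 8: 'g'
  Position 7: 'i'
  Position 6: 'p'
  Position 5: 'f'
  Position 4: 'j'
  Position 3: 'b'
  Position 2: 'h'
  Position 1: 'k'
  Position 0: 'b'
Reversed: gipfjbhkb

gipfjbhkb


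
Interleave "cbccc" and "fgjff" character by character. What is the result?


Interleaving "cbccc" and "fgjff":
  Position 0: 'c' from first, 'f' from second => "cf"
  Position 1: 'b' from first, 'g' from second => "bg"
  Position 2: 'c' from first, 'j' from second => "cj"
  Position 3: 'c' from first, 'f' from second => "cf"
  Position 4: 'c' from first, 'f' from second => "cf"
Result: cfbgcjcfcf

cfbgcjcfcf


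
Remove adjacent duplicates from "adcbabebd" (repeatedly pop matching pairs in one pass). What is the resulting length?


Input: adcbabebd
Stack-based adjacent duplicate removal:
  Read 'a': push. Stack: a
  Read 'd': push. Stack: ad
  Read 'c': push. Stack: adc
  Read 'b': push. Stack: adcb
  Read 'a': push. Stack: adcba
  Read 'b': push. Stack: adcbab
  Read 'e': push. Stack: adcbabe
  Read 'b': push. Stack: adcbabeb
  Read 'd': push. Stack: adcbabebd
Final stack: "adcbabebd" (length 9)

9


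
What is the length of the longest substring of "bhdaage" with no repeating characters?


Input: "bhdaage"
Sliding window (track last position of each char):
  Position 0 ('b'): window [0,0] length 1 -- new best
  Position 1 ('h'): window [0,1] length 2 -- new best
  Position 2 ('d'): window [0,2] length 3 -- new best
  Position 3 ('a'): window [0,3] length 4 -- new best
  Position 4 ('a'): repeat (last at 3), move window start to 4
  Position 4 ('a'): window [4,4] length 1
  Position 5 ('g'): window [4,5] length 2
  Position 6 ('e'): window [4,6] length 3
Longest substring with no repeats: "bhda" with length 4

4


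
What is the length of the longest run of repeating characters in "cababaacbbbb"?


Input: "cababaacbbbb"
Scanning for longest run:
  Position 1 ('a'): new char, reset run to 1
  Position 2 ('b'): new char, reset run to 1
  Position 3 ('a'): new char, reset run to 1
  Position 4 ('b'): new char, reset run to 1
  Position 5 ('a'): new char, reset run to 1
  Position 6 ('a'): continues run of 'a', length=2
  Position 7 ('c'): new char, reset run to 1
  Position 8 ('b'): new char, reset run to 1
  Position 9 ('b'): continues run of 'b', length=2
  Position 10 ('b'): continues run of 'b', length=3
  Position 11 ('b'): continues run of 'b', length=4
Longest run: 'b' with length 4

4


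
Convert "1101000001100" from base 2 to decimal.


Input: "1101000001100" in base 2
Positional expansion:
  Digit '1' (value 1) x 2^12 = 4096
  Digit '1' (value 1) x 2^11 = 2048
  Digit '0' (value 0) x 2^10 = 0
  Digit '1' (value 1) x 2^9 = 512
  Digit '0' (value 0) x 2^8 = 0
  Digit '0' (value 0) x 2^7 = 0
  Digit '0' (value 0) x 2^6 = 0
  Digit '0' (value 0) x 2^5 = 0
  Digit '0' (value 0) x 2^4 = 0
  Digit '1' (value 1) x 2^3 = 8
  Digit '1' (value 1) x 2^2 = 4
  Digit '0' (value 0) x 2^1 = 0
  Digit '0' (value 0) x 2^0 = 0
Sum = 6668

6668


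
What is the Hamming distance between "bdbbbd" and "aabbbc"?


Comparing "bdbbbd" and "aabbbc" position by position:
  Position 0: 'b' vs 'a' => differ
  Position 1: 'd' vs 'a' => differ
  Position 2: 'b' vs 'b' => same
  Position 3: 'b' vs 'b' => same
  Position 4: 'b' vs 'b' => same
  Position 5: 'd' vs 'c' => differ
Total differences (Hamming distance): 3

3


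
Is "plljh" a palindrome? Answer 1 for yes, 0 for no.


Input: plljh
Reversed: hjllp
  Compare pos 0 ('p') with pos 4 ('h'): MISMATCH
  Compare pos 1 ('l') with pos 3 ('j'): MISMATCH
Result: not a palindrome

0


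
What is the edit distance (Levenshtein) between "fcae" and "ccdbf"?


Computing edit distance: "fcae" -> "ccdbf"
DP table:
           c    c    d    b    f
      0    1    2    3    4    5
  f   1    1    2    3    4    4
  c   2    1    1    2    3    4
  a   3    2    2    2    3    4
  e   4    3    3    3    3    4
Edit distance = dp[4][5] = 4

4


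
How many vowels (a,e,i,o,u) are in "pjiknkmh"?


Input: pjiknkmh
Checking each character:
  'p' at position 0: consonant
  'j' at position 1: consonant
  'i' at position 2: vowel (running total: 1)
  'k' at position 3: consonant
  'n' at position 4: consonant
  'k' at position 5: consonant
  'm' at position 6: consonant
  'h' at position 7: consonant
Total vowels: 1

1


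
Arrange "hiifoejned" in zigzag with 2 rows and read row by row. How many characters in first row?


Zigzag "hiifoejned" into 2 rows:
Placing characters:
  'h' => row 0
  'i' => row 1
  'i' => row 0
  'f' => row 1
  'o' => row 0
  'e' => row 1
  'j' => row 0
  'n' => row 1
  'e' => row 0
  'd' => row 1
Rows:
  Row 0: "hioje"
  Row 1: "ifend"
First row length: 5

5


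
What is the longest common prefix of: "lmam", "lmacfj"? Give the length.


Words: lmam, lmacfj
  Position 0: all 'l' => match
  Position 1: all 'm' => match
  Position 2: all 'a' => match
  Position 3: ('m', 'c') => mismatch, stop
LCP = "lma" (length 3)

3


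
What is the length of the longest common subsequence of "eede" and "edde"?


LCS of "eede" and "edde"
DP table:
           e    d    d    e
      0    0    0    0    0
  e   0    1    1    1    1
  e   0    1    1    1    2
  d   0    1    2    2    2
  e   0    1    2    2    3
LCS length = dp[4][4] = 3

3


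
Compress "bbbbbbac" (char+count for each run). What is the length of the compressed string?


Input: bbbbbbac
Runs:
  'b' x 6 => "b6"
  'a' x 1 => "a1"
  'c' x 1 => "c1"
Compressed: "b6a1c1"
Compressed length: 6

6


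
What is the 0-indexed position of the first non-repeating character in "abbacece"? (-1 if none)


Input: abbacece
Character frequencies:
  'a': 2
  'b': 2
  'c': 2
  'e': 2
Scanning left to right for freq == 1:
  Position 0 ('a'): freq=2, skip
  Position 1 ('b'): freq=2, skip
  Position 2 ('b'): freq=2, skip
  Position 3 ('a'): freq=2, skip
  Position 4 ('c'): freq=2, skip
  Position 5 ('e'): freq=2, skip
  Position 6 ('c'): freq=2, skip
  Position 7 ('e'): freq=2, skip
  No unique character found => answer = -1

-1


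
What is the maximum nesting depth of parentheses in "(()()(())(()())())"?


Input: "(()()(())(()())())"
Tracking depth:
  Position 0 '(': depth becomes 1
  Position 1 '(': depth becomes 2
  Position 2 ')': depth becomes 1
  Position 3 '(': depth becomes 2
  Position 4 ')': depth becomes 1
  Position 5 '(': depth becomes 2
  Position 6 '(': depth becomes 3
  Position 7 ')': depth becomes 2
  Position 8 ')': depth becomes 1
  Position 9 '(': depth becomes 2
  Position 10 '(': depth becomes 3
  Position 11 ')': depth becomes 2
  Position 12 '(': depth becomes 3
  Position 13 ')': depth becomes 2
  Position 14 ')': depth becomes 1
  Position 15 '(': depth becomes 2
  Position 16 ')': depth becomes 1
  Position 17 ')': depth becomes 0
Maximum depth reached: 3

3


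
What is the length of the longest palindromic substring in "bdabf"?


Input: "bdabf"
Checking substrings for palindromes:
  No multi-char palindromic substrings found
Longest palindromic substring: "b" with length 1

1


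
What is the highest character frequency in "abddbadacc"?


Input: abddbadacc
Character counts:
  'a': 3
  'b': 2
  'c': 2
  'd': 3
Maximum frequency: 3

3


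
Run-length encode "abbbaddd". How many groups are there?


Input: abbbaddd
Scanning for consecutive runs:
  Group 1: 'a' x 1 (positions 0-0)
  Group 2: 'b' x 3 (positions 1-3)
  Group 3: 'a' x 1 (positions 4-4)
  Group 4: 'd' x 3 (positions 5-7)
Total groups: 4

4


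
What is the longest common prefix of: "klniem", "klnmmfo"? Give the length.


Words: klniem, klnmmfo
  Position 0: all 'k' => match
  Position 1: all 'l' => match
  Position 2: all 'n' => match
  Position 3: ('i', 'm') => mismatch, stop
LCP = "kln" (length 3)

3


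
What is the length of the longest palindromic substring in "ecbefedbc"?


Input: "ecbefedbc"
Checking substrings for palindromes:
  [3:6] "efe" (len 3) => palindrome
Longest palindromic substring: "efe" with length 3

3


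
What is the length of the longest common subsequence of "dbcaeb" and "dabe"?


LCS of "dbcaeb" and "dabe"
DP table:
           d    a    b    e
      0    0    0    0    0
  d   0    1    1    1    1
  b   0    1    1    2    2
  c   0    1    1    2    2
  a   0    1    2    2    2
  e   0    1    2    2    3
  b   0    1    2    3    3
LCS length = dp[6][4] = 3

3


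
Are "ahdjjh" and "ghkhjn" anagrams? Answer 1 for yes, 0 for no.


Strings: "ahdjjh", "ghkhjn"
Sorted first:  adhhjj
Sorted second: ghhjkn
Differ at position 0: 'a' vs 'g' => not anagrams

0


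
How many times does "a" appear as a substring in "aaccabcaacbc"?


Searching for "a" in "aaccabcaacbc"
Scanning each position:
  Position 0: "a" => MATCH
  Position 1: "a" => MATCH
  Position 2: "c" => no
  Position 3: "c" => no
  Position 4: "a" => MATCH
  Position 5: "b" => no
  Position 6: "c" => no
  Position 7: "a" => MATCH
  Position 8: "a" => MATCH
  Position 9: "c" => no
  Position 10: "b" => no
  Position 11: "c" => no
Total occurrences: 5

5
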